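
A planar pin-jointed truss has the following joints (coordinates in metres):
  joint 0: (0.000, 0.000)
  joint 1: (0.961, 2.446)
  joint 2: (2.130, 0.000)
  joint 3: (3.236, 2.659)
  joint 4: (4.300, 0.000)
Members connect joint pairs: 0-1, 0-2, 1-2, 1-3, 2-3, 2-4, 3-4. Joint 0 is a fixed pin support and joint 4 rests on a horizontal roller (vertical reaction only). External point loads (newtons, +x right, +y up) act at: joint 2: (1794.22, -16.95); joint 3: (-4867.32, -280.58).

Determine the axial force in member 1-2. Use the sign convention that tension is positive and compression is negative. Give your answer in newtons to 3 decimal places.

3155.244

N=5 nodes, M=7 members, R=3 reactions → 2N=10, M+R=10
member 0 (0-1): L=2.6280, (cx,cy)=(0.3657,0.9307)
member 1 (0-2): L=2.1300, (cx,cy)=(1.0000,0.0000)
member 2 (1-2): L=2.7110, (cx,cy)=(0.4312,-0.9023)
member 3 (1-3): L=2.2849, (cx,cy)=(0.9956,0.0932)
member 4 (2-3): L=2.8798, (cx,cy)=(0.3840,0.9233)
member 5 (2-4): L=2.1700, (cx,cy)=(1.0000,0.0000)
member 6 (3-4): L=2.8640, (cx,cy)=(0.3715,-0.9284)
solve A·x = −loads:
  F[0-1] = -3317.5629 N (compression)
  F[0-2] = -1859.9471 N (compression)
  F[1-2] = +3155.2444 N (tension)
  F[1-3] = -2584.9737 N (compression)
  F[2-3] = -3064.9173 N (compression)
  F[2-4] = -1116.5261 N (compression)
  F[3-4] = +3005.3643 N (tension)
  Rx@0 = +3073.1000 N
  Ry@0 = +3087.7959 N
  Ry@4 = -2790.2659 N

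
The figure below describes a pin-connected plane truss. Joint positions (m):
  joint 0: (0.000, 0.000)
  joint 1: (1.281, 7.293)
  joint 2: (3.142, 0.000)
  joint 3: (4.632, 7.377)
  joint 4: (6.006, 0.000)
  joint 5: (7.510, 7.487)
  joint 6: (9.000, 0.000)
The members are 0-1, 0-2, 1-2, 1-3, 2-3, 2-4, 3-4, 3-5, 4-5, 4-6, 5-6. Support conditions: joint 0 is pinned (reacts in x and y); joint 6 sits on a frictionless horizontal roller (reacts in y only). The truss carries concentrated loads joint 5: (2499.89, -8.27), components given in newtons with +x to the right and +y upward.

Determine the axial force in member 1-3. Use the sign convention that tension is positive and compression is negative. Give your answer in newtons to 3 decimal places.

889.954

N=7 nodes, M=11 members, R=3 reactions → 2N=14, M+R=14
member 0 (0-1): L=7.4046, (cx,cy)=(0.1730,0.9849)
member 1 (0-2): L=3.1420, (cx,cy)=(1.0000,0.0000)
member 2 (1-2): L=7.5267, (cx,cy)=(0.2473,-0.9690)
member 3 (1-3): L=3.3521, (cx,cy)=(0.9997,0.0251)
member 4 (2-3): L=7.5260, (cx,cy)=(0.1980,0.9802)
member 5 (2-4): L=2.8640, (cx,cy)=(1.0000,0.0000)
member 6 (3-4): L=7.5039, (cx,cy)=(0.1831,-0.9831)
member 7 (3-5): L=2.8801, (cx,cy)=(0.9993,0.0382)
member 8 (4-5): L=7.6366, (cx,cy)=(0.1969,0.9804)
member 9 (4-6): L=2.9940, (cx,cy)=(1.0000,0.0000)
member 10 (5-6): L=7.6338, (cx,cy)=(0.1952,-0.9808)
solve A·x = −loads:
  F[0-1] = +2110.0775 N (tension)
  F[0-2] = +2134.8478 N (tension)
  F[1-2] = -2121.8412 N (compression)
  F[1-3] = +889.9538 N (tension)
  F[2-3] = +2097.4778 N (tension)
  F[2-4] = +1194.9547 N (tension)
  F[3-4] = -2048.6846 N (compression)
  F[3-5] = +1681.2876 N (tension)
  F[4-5] = +2054.2829 N (tension)
  F[4-6] = +415.2440 N (tension)
  F[5-6] = -2127.4496 N (compression)
  Rx@0 = -2499.8900 N
  Ry@0 = -2078.2616 N
  Ry@6 = +2086.5316 N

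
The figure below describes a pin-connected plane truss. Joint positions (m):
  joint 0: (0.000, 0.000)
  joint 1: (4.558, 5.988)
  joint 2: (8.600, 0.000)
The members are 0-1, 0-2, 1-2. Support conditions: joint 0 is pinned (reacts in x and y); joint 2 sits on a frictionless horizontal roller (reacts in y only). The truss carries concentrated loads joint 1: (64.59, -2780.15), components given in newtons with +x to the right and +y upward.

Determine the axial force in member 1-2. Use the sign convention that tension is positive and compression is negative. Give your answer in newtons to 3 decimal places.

-1832.016

N=3 nodes, M=3 members, R=3 reactions → 2N=6, M+R=6
member 0 (0-1): L=7.5254, (cx,cy)=(0.6057,0.7957)
member 1 (0-2): L=8.6000, (cx,cy)=(1.0000,0.0000)
member 2 (1-2): L=7.2245, (cx,cy)=(0.5595,-0.8288)
solve A·x = −loads:
  F[0-1] = -1585.6328 N (compression)
  F[0-2] = +1024.9806 N (tension)
  F[1-2] = -1832.0159 N (compression)
  Rx@0 = -64.5900 N
  Ry@0 = +1261.6978 N
  Ry@2 = +1518.4522 N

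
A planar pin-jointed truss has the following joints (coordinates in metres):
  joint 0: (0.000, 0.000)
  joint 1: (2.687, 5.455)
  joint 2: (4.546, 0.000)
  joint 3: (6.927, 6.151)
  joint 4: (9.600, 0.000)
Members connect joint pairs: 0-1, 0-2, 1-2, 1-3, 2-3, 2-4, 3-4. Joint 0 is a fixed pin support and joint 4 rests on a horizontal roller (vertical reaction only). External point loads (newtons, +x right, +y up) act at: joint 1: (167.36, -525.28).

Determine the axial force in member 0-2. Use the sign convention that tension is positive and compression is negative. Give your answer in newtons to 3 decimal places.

N=5 nodes, M=7 members, R=3 reactions → 2N=10, M+R=10
member 0 (0-1): L=6.0809, (cx,cy)=(0.4419,0.8971)
member 1 (0-2): L=4.5460, (cx,cy)=(1.0000,0.0000)
member 2 (1-2): L=5.7631, (cx,cy)=(0.3226,-0.9465)
member 3 (1-3): L=4.2967, (cx,cy)=(0.9868,0.1620)
member 4 (2-3): L=6.5958, (cx,cy)=(0.3610,0.9326)
member 5 (2-4): L=5.0540, (cx,cy)=(1.0000,0.0000)
member 6 (3-4): L=6.7067, (cx,cy)=(0.3986,-0.9171)
solve A·x = −loads:
  F[0-1] = -315.6451 N (compression)
  F[0-2] = +306.8365 N (tension)
  F[1-2] = -292.6376 N (compression)
  F[1-3] = -215.2830 N (compression)
  F[2-3] = +297.0231 N (tension)
  F[2-4] = +105.2176 N (tension)
  F[3-4] = -263.9963 N (compression)
  Rx@0 = -167.3600 N
  Ry@0 = +283.1575 N
  Ry@4 = +242.1225 N

306.836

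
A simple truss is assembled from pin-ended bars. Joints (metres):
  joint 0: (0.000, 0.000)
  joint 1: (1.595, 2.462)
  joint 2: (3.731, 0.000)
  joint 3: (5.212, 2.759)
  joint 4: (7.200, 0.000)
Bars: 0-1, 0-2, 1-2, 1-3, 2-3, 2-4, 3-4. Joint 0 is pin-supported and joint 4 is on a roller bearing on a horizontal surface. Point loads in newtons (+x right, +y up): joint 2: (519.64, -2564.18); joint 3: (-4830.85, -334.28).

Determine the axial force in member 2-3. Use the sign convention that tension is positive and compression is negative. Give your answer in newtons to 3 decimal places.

-278.575

N=5 nodes, M=7 members, R=3 reactions → 2N=10, M+R=10
member 0 (0-1): L=2.9335, (cx,cy)=(0.5437,0.8393)
member 1 (0-2): L=3.7310, (cx,cy)=(1.0000,0.0000)
member 2 (1-2): L=3.2594, (cx,cy)=(0.6553,-0.7553)
member 3 (1-3): L=3.6292, (cx,cy)=(0.9966,0.0818)
member 4 (2-3): L=3.1314, (cx,cy)=(0.4730,0.8811)
member 5 (2-4): L=3.4690, (cx,cy)=(1.0000,0.0000)
member 6 (3-4): L=3.4006, (cx,cy)=(0.5846,-0.8113)
solve A·x = −loads:
  F[0-1] = -3787.6920 N (compression)
  F[0-2] = -2251.7751 N (compression)
  F[1-2] = +3719.6629 N (tension)
  F[1-3] = -4512.1675 N (compression)
  F[2-3] = -278.5745 N (compression)
  F[2-4] = -202.0637 N (compression)
  F[3-4] = +345.6450 N (tension)
  Rx@0 = +4311.2100 N
  Ry@0 = +3178.8895 N
  Ry@4 = -280.4295 N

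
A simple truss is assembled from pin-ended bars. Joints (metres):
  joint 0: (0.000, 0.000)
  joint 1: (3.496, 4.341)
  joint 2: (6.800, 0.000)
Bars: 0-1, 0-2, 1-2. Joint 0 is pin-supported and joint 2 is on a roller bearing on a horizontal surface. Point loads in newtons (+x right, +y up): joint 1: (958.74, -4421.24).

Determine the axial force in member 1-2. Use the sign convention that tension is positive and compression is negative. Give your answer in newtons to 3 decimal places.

-3625.682

N=3 nodes, M=3 members, R=3 reactions → 2N=6, M+R=6
member 0 (0-1): L=5.5737, (cx,cy)=(0.6272,0.7788)
member 1 (0-2): L=6.8000, (cx,cy)=(1.0000,0.0000)
member 2 (1-2): L=5.4553, (cx,cy)=(0.6056,-0.7957)
solve A·x = −loads:
  F[0-1] = -1972.3835 N (compression)
  F[0-2] = +2195.8777 N (tension)
  F[1-2] = -3625.6815 N (compression)
  Rx@0 = -958.7400 N
  Ry@0 = +1536.1598 N
  Ry@2 = +2885.0802 N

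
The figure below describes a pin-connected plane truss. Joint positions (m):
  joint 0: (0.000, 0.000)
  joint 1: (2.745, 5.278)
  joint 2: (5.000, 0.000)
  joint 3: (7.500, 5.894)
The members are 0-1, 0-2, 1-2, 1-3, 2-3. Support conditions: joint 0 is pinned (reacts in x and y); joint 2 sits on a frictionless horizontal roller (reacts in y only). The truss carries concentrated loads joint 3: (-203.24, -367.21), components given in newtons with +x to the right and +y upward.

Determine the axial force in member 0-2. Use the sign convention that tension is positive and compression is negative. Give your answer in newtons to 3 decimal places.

N=4 nodes, M=5 members, R=3 reactions → 2N=8, M+R=8
member 0 (0-1): L=5.9491, (cx,cy)=(0.4614,0.8872)
member 1 (0-2): L=5.0000, (cx,cy)=(1.0000,0.0000)
member 2 (1-2): L=5.7395, (cx,cy)=(0.3929,-0.9196)
member 3 (1-3): L=4.7947, (cx,cy)=(0.9917,0.1285)
member 4 (2-3): L=6.4023, (cx,cy)=(0.3905,0.9206)
solve A·x = −loads:
  F[0-1] = -63.0919 N (compression)
  F[0-2] = -174.1287 N (compression)
  F[1-2] = +53.7907 N (tension)
  F[1-3] = -50.6649 N (compression)
  F[2-3] = -391.8068 N (compression)
  Rx@0 = +203.2400 N
  Ry@0 = +55.9743 N
  Ry@2 = +311.2357 N

-174.129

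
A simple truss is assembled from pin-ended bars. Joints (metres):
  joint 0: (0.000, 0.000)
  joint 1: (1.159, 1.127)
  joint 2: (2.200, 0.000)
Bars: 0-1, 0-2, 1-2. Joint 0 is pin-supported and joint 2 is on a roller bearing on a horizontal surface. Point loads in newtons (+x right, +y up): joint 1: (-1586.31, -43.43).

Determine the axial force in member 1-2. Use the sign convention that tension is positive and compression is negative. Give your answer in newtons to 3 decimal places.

1075.098

N=3 nodes, M=3 members, R=3 reactions → 2N=6, M+R=6
member 0 (0-1): L=1.6166, (cx,cy)=(0.7169,0.6971)
member 1 (0-2): L=2.2000, (cx,cy)=(1.0000,0.0000)
member 2 (1-2): L=1.5342, (cx,cy)=(0.6785,-0.7346)
solve A·x = −loads:
  F[0-1] = -1195.1306 N (compression)
  F[0-2] = -729.4793 N (compression)
  F[1-2] = +1075.0977 N (tension)
  Rx@0 = +1586.3100 N
  Ry@0 = +833.1736 N
  Ry@2 = -789.7436 N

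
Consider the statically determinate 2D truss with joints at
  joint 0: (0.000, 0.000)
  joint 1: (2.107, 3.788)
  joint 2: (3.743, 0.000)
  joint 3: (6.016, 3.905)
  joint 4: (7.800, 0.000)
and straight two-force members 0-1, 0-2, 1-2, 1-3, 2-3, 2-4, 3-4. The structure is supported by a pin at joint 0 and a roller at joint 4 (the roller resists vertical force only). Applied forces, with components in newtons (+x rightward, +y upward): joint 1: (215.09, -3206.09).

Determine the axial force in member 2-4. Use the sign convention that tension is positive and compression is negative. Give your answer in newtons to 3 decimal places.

443.379

N=5 nodes, M=7 members, R=3 reactions → 2N=10, M+R=10
member 0 (0-1): L=4.3346, (cx,cy)=(0.4861,0.8739)
member 1 (0-2): L=3.7430, (cx,cy)=(1.0000,0.0000)
member 2 (1-2): L=4.1262, (cx,cy)=(0.3965,-0.9180)
member 3 (1-3): L=3.9108, (cx,cy)=(0.9996,0.0299)
member 4 (2-3): L=4.5184, (cx,cy)=(0.5031,0.8643)
member 5 (2-4): L=4.0570, (cx,cy)=(1.0000,0.0000)
member 6 (3-4): L=4.2932, (cx,cy)=(0.4155,-0.9096)
solve A·x = −loads:
  F[0-1] = -2558.1423 N (compression)
  F[0-2] = +1458.5861 N (tension)
  F[1-2] = -1090.6146 N (compression)
  F[1-3] = -1026.6260 N (compression)
  F[2-3] = +1158.4883 N (tension)
  F[2-4] = +443.3785 N (tension)
  F[3-4] = -1066.9948 N (compression)
  Rx@0 = -215.0900 N
  Ry@0 = +2235.5781 N
  Ry@4 = +970.5119 N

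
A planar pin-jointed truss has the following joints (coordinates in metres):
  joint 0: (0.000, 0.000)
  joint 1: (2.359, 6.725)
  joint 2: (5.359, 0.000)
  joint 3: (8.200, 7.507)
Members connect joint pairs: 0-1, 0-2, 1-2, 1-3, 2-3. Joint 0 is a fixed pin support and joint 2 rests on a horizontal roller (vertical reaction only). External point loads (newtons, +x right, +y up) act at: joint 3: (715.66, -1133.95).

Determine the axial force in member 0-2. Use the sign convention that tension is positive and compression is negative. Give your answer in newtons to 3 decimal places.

153.127

N=4 nodes, M=5 members, R=3 reactions → 2N=8, M+R=8
member 0 (0-1): L=7.1267, (cx,cy)=(0.3310,0.9436)
member 1 (0-2): L=5.3590, (cx,cy)=(1.0000,0.0000)
member 2 (1-2): L=7.3638, (cx,cy)=(0.4074,-0.9133)
member 3 (1-3): L=5.8931, (cx,cy)=(0.9912,0.1327)
member 4 (2-3): L=8.0266, (cx,cy)=(0.3539,0.9353)
solve A·x = −loads:
  F[0-1] = +1699.4608 N (tension)
  F[0-2] = +153.1272 N (tension)
  F[1-2] = -1579.2076 N (compression)
  F[1-3] = +1216.6583 N (tension)
  F[2-3] = -1385.0588 N (compression)
  Rx@0 = -715.6600 N
  Ry@0 = -1603.6596 N
  Ry@2 = +2737.6096 N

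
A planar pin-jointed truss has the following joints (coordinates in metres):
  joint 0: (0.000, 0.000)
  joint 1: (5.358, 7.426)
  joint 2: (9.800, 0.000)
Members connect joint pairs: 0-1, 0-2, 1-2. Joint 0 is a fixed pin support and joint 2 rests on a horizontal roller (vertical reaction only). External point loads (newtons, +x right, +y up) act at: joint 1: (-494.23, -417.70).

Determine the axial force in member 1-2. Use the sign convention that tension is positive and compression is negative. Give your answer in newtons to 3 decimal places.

170.283

N=3 nodes, M=3 members, R=3 reactions → 2N=6, M+R=6
member 0 (0-1): L=9.1572, (cx,cy)=(0.5851,0.8109)
member 1 (0-2): L=9.8000, (cx,cy)=(1.0000,0.0000)
member 2 (1-2): L=8.6531, (cx,cy)=(0.5133,-0.8582)
solve A·x = −loads:
  F[0-1] = -695.2763 N (compression)
  F[0-2] = -87.4129 N (compression)
  F[1-2] = +170.2828 N (tension)
  Rx@0 = +494.2300 N
  Ry@0 = +563.8342 N
  Ry@2 = -146.1342 N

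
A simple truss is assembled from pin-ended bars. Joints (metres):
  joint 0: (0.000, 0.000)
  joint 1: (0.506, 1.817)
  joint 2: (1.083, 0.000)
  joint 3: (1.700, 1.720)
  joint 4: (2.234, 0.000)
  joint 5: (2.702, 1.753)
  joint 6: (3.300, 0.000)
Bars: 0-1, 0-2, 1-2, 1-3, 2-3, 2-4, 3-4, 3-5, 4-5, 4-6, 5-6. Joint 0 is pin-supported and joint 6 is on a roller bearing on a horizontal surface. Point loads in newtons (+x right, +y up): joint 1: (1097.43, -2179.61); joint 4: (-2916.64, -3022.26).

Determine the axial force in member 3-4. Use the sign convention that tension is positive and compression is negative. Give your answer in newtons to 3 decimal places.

N=7 nodes, M=11 members, R=3 reactions → 2N=14, M+R=14
member 0 (0-1): L=1.8861, (cx,cy)=(0.2683,0.9633)
member 1 (0-2): L=1.0830, (cx,cy)=(1.0000,0.0000)
member 2 (1-2): L=1.9064, (cx,cy)=(0.3027,-0.9531)
member 3 (1-3): L=1.1979, (cx,cy)=(0.9967,-0.0810)
member 4 (2-3): L=1.8273, (cx,cy)=(0.3377,0.9413)
member 5 (2-4): L=1.1510, (cx,cy)=(1.0000,0.0000)
member 6 (3-4): L=1.8010, (cx,cy)=(0.2965,-0.9550)
member 7 (3-5): L=1.0025, (cx,cy)=(0.9995,0.0329)
member 8 (4-5): L=1.8144, (cx,cy)=(0.2579,0.9662)
member 9 (4-6): L=1.0660, (cx,cy)=(1.0000,0.0000)
member 10 (5-6): L=1.8522, (cx,cy)=(0.3229,-0.9464)
solve A·x = −loads:
  F[0-1] = -2301.8106 N (compression)
  F[0-2] = -1201.6970 N (compression)
  F[1-2] = +190.7834 N (tension)
  F[1-3] = -1778.5261 N (compression)
  F[2-3] = -193.1807 N (compression)
  F[2-4] = -1078.7259 N (compression)
  F[3-4] = -23.5355 N (compression)
  F[3-5] = -1831.9284 N (compression)
  F[4-5] = +3151.3743 N (tension)
  F[4-6] = +1018.0794 N (tension)
  F[5-6] = -3153.3077 N (compression)
  Rx@0 = +1819.2100 N
  Ry@0 = +2217.4331 N
  Ry@6 = +2984.4369 N

-23.536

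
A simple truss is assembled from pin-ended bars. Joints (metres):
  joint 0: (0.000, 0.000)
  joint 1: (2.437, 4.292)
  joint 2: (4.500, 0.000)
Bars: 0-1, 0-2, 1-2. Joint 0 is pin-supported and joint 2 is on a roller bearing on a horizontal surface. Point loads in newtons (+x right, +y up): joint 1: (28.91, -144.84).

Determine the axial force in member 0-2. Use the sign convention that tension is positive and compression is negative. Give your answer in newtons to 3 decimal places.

50.956

N=3 nodes, M=3 members, R=3 reactions → 2N=6, M+R=6
member 0 (0-1): L=4.9356, (cx,cy)=(0.4938,0.8696)
member 1 (0-2): L=4.5000, (cx,cy)=(1.0000,0.0000)
member 2 (1-2): L=4.7621, (cx,cy)=(0.4332,-0.9013)
solve A·x = −loads:
  F[0-1] = -44.6498 N (compression)
  F[0-2] = +50.9562 N (tension)
  F[1-2] = -117.6232 N (compression)
  Rx@0 = -28.9100 N
  Ry@0 = +38.8274 N
  Ry@2 = +106.0126 N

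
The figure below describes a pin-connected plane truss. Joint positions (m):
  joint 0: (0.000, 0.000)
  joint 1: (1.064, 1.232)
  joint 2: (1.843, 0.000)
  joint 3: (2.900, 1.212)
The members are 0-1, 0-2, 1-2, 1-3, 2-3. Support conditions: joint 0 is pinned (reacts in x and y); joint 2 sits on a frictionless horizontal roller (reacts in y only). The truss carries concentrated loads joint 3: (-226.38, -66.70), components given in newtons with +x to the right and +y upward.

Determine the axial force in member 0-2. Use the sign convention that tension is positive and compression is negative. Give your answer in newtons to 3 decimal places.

N=4 nodes, M=5 members, R=3 reactions → 2N=8, M+R=8
member 0 (0-1): L=1.6279, (cx,cy)=(0.6536,0.7568)
member 1 (0-2): L=1.8430, (cx,cy)=(1.0000,0.0000)
member 2 (1-2): L=1.4576, (cx,cy)=(0.5344,-0.8452)
member 3 (1-3): L=1.8361, (cx,cy)=(0.9999,-0.0109)
member 4 (2-3): L=1.6082, (cx,cy)=(0.6573,0.7537)
solve A·x = −loads:
  F[0-1] = -146.1622 N (compression)
  F[0-2] = -130.8455 N (compression)
  F[1-2] = +133.0247 N (tension)
  F[1-3] = -166.6370 N (compression)
  F[2-3] = -90.9105 N (compression)
  Rx@0 = +226.3800 N
  Ry@0 = +110.6189 N
  Ry@2 = -43.9189 N

-130.845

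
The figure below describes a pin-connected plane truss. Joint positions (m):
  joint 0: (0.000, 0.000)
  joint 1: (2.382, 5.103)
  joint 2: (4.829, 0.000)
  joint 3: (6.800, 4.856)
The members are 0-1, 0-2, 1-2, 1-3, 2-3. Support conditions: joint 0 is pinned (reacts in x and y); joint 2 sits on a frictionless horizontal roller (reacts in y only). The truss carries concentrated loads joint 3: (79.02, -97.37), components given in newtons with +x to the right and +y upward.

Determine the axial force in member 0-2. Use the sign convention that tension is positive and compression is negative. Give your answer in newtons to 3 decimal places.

23.377

N=4 nodes, M=5 members, R=3 reactions → 2N=8, M+R=8
member 0 (0-1): L=5.6316, (cx,cy)=(0.4230,0.9061)
member 1 (0-2): L=4.8290, (cx,cy)=(1.0000,0.0000)
member 2 (1-2): L=5.6594, (cx,cy)=(0.4324,-0.9017)
member 3 (1-3): L=4.4249, (cx,cy)=(0.9984,-0.0558)
member 4 (2-3): L=5.2408, (cx,cy)=(0.3761,0.9266)
solve A·x = −loads:
  F[0-1] = +131.5514 N (tension)
  F[0-2] = +23.3773 N (tension)
  F[1-2] = -139.3876 N (compression)
  F[1-3] = +116.0922 N (tension)
  F[2-3] = -98.0912 N (compression)
  Rx@0 = -79.0200 N
  Ry@0 = -119.2043 N
  Ry@2 = +216.5743 N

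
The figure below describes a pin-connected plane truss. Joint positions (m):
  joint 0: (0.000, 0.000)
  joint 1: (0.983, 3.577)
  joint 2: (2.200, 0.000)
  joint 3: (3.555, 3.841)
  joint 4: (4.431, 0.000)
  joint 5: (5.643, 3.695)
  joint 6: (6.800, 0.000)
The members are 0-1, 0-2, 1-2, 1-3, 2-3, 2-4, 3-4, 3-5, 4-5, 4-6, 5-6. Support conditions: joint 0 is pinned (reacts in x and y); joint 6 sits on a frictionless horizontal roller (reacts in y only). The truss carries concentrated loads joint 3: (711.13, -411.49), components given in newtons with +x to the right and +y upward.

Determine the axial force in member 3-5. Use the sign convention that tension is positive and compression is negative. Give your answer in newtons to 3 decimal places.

N=7 nodes, M=11 members, R=3 reactions → 2N=14, M+R=14
member 0 (0-1): L=3.7096, (cx,cy)=(0.2650,0.9643)
member 1 (0-2): L=2.2000, (cx,cy)=(1.0000,0.0000)
member 2 (1-2): L=3.7784, (cx,cy)=(0.3221,-0.9467)
member 3 (1-3): L=2.5855, (cx,cy)=(0.9948,0.1021)
member 4 (2-3): L=4.0730, (cx,cy)=(0.3327,0.9430)
member 5 (2-4): L=2.2310, (cx,cy)=(1.0000,0.0000)
member 6 (3-4): L=3.9396, (cx,cy)=(0.2224,-0.9750)
member 7 (3-5): L=2.0931, (cx,cy)=(0.9976,-0.0698)
member 8 (4-5): L=3.8887, (cx,cy)=(0.3117,0.9502)
member 9 (4-6): L=2.3690, (cx,cy)=(1.0000,0.0000)
member 10 (5-6): L=3.8719, (cx,cy)=(0.2988,-0.9543)
solve A·x = −loads:
  F[0-1] = +212.9303 N (tension)
  F[0-2] = +654.7062 N (tension)
  F[1-2] = -203.6471 N (compression)
  F[1-3] = +122.6591 N (tension)
  F[2-3] = +204.4388 N (tension)
  F[2-4] = +521.0995 N (tension)
  F[3-4] = -604.9205 N (compression)
  F[3-5] = -387.5357 N (compression)
  F[4-5] = +620.6936 N (tension)
  F[4-6] = +193.1387 N (tension)
  F[5-6] = -646.3398 N (compression)
  Rx@0 = -711.1300 N
  Ry@0 = -205.3184 N
  Ry@6 = +616.8084 N

-387.536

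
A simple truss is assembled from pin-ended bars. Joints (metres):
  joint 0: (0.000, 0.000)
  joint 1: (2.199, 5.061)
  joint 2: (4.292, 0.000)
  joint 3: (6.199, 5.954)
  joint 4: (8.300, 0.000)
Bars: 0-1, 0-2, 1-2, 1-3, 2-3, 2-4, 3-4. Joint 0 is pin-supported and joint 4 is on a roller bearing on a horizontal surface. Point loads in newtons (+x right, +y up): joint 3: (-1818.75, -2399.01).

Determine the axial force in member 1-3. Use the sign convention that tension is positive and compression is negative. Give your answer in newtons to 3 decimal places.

N=5 nodes, M=7 members, R=3 reactions → 2N=10, M+R=10
member 0 (0-1): L=5.5181, (cx,cy)=(0.3985,0.9172)
member 1 (0-2): L=4.2920, (cx,cy)=(1.0000,0.0000)
member 2 (1-2): L=5.4767, (cx,cy)=(0.3822,-0.9241)
member 3 (1-3): L=4.0985, (cx,cy)=(0.9760,0.2179)
member 4 (2-3): L=6.2519, (cx,cy)=(0.3050,0.9523)
member 5 (2-4): L=4.0080, (cx,cy)=(1.0000,0.0000)
member 6 (3-4): L=6.3138, (cx,cy)=(0.3328,-0.9430)
solve A·x = −loads:
  F[0-1] = -2084.6265 N (compression)
  F[0-2] = -988.0109 N (compression)
  F[1-2] = +1710.3848 N (tension)
  F[1-3] = -1520.9276 N (compression)
  F[2-3] = -1659.6493 N (compression)
  F[2-4] = +171.8710 N (tension)
  F[3-4] = -516.4981 N (compression)
  Rx@0 = +1818.7500 N
  Ry@0 = +1911.9467 N
  Ry@4 = +487.0633 N

-1520.928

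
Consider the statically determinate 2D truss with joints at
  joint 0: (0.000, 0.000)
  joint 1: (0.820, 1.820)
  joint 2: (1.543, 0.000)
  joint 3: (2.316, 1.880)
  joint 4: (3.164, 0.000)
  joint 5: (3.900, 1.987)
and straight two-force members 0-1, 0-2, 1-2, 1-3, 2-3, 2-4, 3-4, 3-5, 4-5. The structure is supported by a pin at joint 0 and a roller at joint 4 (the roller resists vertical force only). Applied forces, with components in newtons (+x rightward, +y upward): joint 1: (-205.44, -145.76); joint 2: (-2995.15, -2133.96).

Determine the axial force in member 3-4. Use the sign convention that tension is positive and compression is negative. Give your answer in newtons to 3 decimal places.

N=6 nodes, M=9 members, R=3 reactions → 2N=12, M+R=12
member 0 (0-1): L=1.9962, (cx,cy)=(0.4108,0.9117)
member 1 (0-2): L=1.5430, (cx,cy)=(1.0000,0.0000)
member 2 (1-2): L=1.9583, (cx,cy)=(0.3692,-0.9294)
member 3 (1-3): L=1.4972, (cx,cy)=(0.9992,0.0401)
member 4 (2-3): L=2.0327, (cx,cy)=(0.3803,0.9249)
member 5 (2-4): L=1.6210, (cx,cy)=(1.0000,0.0000)
member 6 (3-4): L=2.0624, (cx,cy)=(0.4112,-0.9116)
member 7 (3-5): L=1.5876, (cx,cy)=(0.9977,0.0674)
member 8 (4-5): L=2.1189, (cx,cy)=(0.3473,0.9377)
solve A·x = −loads:
  F[0-1] = -1447.1777 N (compression)
  F[0-2] = -2606.1166 N (compression)
  F[1-2] = +1226.5678 N (tension)
  F[1-3] = -842.5451 N (compression)
  F[2-3] = +1074.7911 N (tension)
  F[2-4] = +433.1471 N (tension)
  F[3-4] = -1053.4477 N (compression)
  F[3-5] = +0.0000 N (tension)
  F[4-5] = +0.0000 N (tension)
  Rx@0 = +3200.5900 N
  Ry@0 = +1319.4410 N
  Ry@4 = +960.2790 N

-1053.448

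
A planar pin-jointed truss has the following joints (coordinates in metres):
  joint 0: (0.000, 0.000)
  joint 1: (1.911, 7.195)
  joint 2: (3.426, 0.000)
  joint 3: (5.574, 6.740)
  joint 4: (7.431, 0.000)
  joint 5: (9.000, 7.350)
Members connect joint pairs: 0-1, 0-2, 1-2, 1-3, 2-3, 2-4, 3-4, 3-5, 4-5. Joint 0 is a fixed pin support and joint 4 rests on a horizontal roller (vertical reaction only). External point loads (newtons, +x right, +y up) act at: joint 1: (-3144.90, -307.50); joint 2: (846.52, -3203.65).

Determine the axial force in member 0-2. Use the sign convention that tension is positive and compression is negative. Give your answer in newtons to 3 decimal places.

N=6 nodes, M=9 members, R=3 reactions → 2N=12, M+R=12
member 0 (0-1): L=7.4445, (cx,cy)=(0.2567,0.9665)
member 1 (0-2): L=3.4260, (cx,cy)=(1.0000,0.0000)
member 2 (1-2): L=7.3528, (cx,cy)=(0.2060,-0.9785)
member 3 (1-3): L=3.6912, (cx,cy)=(0.9924,-0.1233)
member 4 (2-3): L=7.0740, (cx,cy)=(0.3036,0.9528)
member 5 (2-4): L=4.0050, (cx,cy)=(1.0000,0.0000)
member 6 (3-4): L=6.9911, (cx,cy)=(0.2656,-0.9641)
member 7 (3-5): L=3.4799, (cx,cy)=(0.9845,0.1753)
member 8 (4-5): L=7.5156, (cx,cy)=(0.2088,0.9780)
solve A·x = −loads:
  F[0-1] = -5173.4346 N (compression)
  F[0-2] = -970.3539 N (compression)
  F[1-2] = +4687.4444 N (tension)
  F[1-3] = +857.5911 N (tension)
  F[2-3] = -1451.7593 N (compression)
  F[2-4] = -410.2282 N (compression)
  F[3-4] = +1544.4065 N (tension)
  F[3-5] = +0.0000 N (tension)
  F[4-5] = -0.0000 N (compression)
  Rx@0 = +2298.3800 N
  Ry@0 = +5000.0772 N
  Ry@4 = -1488.9272 N

-970.354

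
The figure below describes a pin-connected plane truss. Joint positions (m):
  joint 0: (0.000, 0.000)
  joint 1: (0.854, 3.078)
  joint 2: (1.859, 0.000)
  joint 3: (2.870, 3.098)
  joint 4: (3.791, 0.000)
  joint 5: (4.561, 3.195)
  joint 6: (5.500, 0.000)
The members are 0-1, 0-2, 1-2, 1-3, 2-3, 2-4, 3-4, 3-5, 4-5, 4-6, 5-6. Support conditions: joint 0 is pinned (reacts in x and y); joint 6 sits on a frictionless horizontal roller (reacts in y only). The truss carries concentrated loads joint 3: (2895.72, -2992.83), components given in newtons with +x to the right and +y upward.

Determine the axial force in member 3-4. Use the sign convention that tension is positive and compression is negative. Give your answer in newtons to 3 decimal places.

-3434.532

N=7 nodes, M=11 members, R=3 reactions → 2N=14, M+R=14
member 0 (0-1): L=3.1943, (cx,cy)=(0.2674,0.9636)
member 1 (0-2): L=1.8590, (cx,cy)=(1.0000,0.0000)
member 2 (1-2): L=3.2379, (cx,cy)=(0.3104,-0.9506)
member 3 (1-3): L=2.0161, (cx,cy)=(1.0000,0.0099)
member 4 (2-3): L=3.2588, (cx,cy)=(0.3102,0.9507)
member 5 (2-4): L=1.9320, (cx,cy)=(1.0000,0.0000)
member 6 (3-4): L=3.2320, (cx,cy)=(0.2850,-0.9585)
member 7 (3-5): L=1.6938, (cx,cy)=(0.9984,0.0573)
member 8 (4-5): L=3.2865, (cx,cy)=(0.2343,0.9722)
member 9 (4-6): L=1.7090, (cx,cy)=(1.0000,0.0000)
member 10 (5-6): L=3.3301, (cx,cy)=(0.2820,-0.9594)
solve A·x = −loads:
  F[0-1] = +207.5171 N (tension)
  F[0-2] = +2840.2396 N (tension)
  F[1-2] = -209.0960 N (compression)
  F[1-3] = +120.3865 N (tension)
  F[2-3] = +209.0854 N (tension)
  F[2-4] = +2710.4733 N (tension)
  F[3-4] = -3434.5317 N (compression)
  F[3-5] = -1734.6070 N (compression)
  F[4-5] = +3386.3884 N (tension)
  F[4-6] = +938.3514 N (tension)
  F[5-6] = -3327.8269 N (compression)
  Rx@0 = -2895.7200 N
  Ry@0 = -199.9632 N
  Ry@6 = +3192.7932 N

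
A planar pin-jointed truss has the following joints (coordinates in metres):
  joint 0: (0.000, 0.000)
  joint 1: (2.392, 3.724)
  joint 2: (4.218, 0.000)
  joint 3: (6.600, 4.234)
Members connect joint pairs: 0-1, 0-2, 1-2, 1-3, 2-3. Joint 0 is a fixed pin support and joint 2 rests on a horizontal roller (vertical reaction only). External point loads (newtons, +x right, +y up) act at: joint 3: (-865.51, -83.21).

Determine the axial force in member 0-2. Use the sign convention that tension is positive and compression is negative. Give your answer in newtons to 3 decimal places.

-337.650

N=4 nodes, M=5 members, R=3 reactions → 2N=8, M+R=8
member 0 (0-1): L=4.4260, (cx,cy)=(0.5404,0.8414)
member 1 (0-2): L=4.2180, (cx,cy)=(1.0000,0.0000)
member 2 (1-2): L=4.1476, (cx,cy)=(0.4403,-0.8979)
member 3 (1-3): L=4.2388, (cx,cy)=(0.9927,0.1203)
member 4 (2-3): L=4.8581, (cx,cy)=(0.4903,0.8715)
solve A·x = −loads:
  F[0-1] = -976.7271 N (compression)
  F[0-2] = -337.6497 N (compression)
  F[1-2] = +796.6811 N (tension)
  F[1-3] = -885.0335 N (compression)
  F[2-3] = +26.7053 N (tension)
  Rx@0 = +865.5100 N
  Ry@0 = +821.8025 N
  Ry@2 = -738.5925 N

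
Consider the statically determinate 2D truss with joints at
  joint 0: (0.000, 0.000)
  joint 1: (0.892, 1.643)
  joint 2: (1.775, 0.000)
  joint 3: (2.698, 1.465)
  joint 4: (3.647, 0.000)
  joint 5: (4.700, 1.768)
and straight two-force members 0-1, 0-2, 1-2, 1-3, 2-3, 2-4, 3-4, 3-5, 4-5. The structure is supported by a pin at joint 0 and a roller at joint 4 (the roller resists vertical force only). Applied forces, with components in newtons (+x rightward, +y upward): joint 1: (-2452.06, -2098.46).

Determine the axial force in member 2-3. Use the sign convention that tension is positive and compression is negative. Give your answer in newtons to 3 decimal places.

N=6 nodes, M=9 members, R=3 reactions → 2N=12, M+R=12
member 0 (0-1): L=1.8695, (cx,cy)=(0.4771,0.8788)
member 1 (0-2): L=1.7750, (cx,cy)=(1.0000,0.0000)
member 2 (1-2): L=1.8652, (cx,cy)=(0.4734,-0.8808)
member 3 (1-3): L=1.8148, (cx,cy)=(0.9952,-0.0981)
member 4 (2-3): L=1.7315, (cx,cy)=(0.5331,0.8461)
member 5 (2-4): L=1.8720, (cx,cy)=(1.0000,0.0000)
member 6 (3-4): L=1.7455, (cx,cy)=(0.5437,-0.8393)
member 7 (3-5): L=2.0248, (cx,cy)=(0.9887,0.1496)
member 8 (4-5): L=2.0578, (cx,cy)=(0.5117,0.8592)
solve A·x = −loads:
  F[0-1] = -3060.7364 N (compression)
  F[0-2] = -991.6992 N (compression)
  F[1-2] = +591.8038 N (tension)
  F[1-3] = +714.9891 N (tension)
  F[2-3] = -616.1250 N (compression)
  F[2-4] = -383.1109 N (compression)
  F[3-4] = +704.6640 N (tension)
  F[3-5] = -0.0000 N (tension)
  F[4-5] = +0.0000 N (tension)
  Rx@0 = +2452.0600 N
  Ry@0 = +2689.8799 N
  Ry@4 = -591.4199 N

-616.125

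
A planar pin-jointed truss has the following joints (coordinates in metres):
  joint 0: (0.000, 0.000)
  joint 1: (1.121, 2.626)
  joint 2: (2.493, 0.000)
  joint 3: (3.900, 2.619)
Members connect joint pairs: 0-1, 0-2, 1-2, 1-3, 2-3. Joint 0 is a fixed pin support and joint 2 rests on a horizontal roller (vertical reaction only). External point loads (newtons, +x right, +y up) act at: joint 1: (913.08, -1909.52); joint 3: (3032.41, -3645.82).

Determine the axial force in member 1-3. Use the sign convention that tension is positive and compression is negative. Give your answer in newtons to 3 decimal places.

N=4 nodes, M=5 members, R=3 reactions → 2N=8, M+R=8
member 0 (0-1): L=2.8553, (cx,cy)=(0.3926,0.9197)
member 1 (0-2): L=2.4930, (cx,cy)=(1.0000,0.0000)
member 2 (1-2): L=2.9628, (cx,cy)=(0.4631,-0.8863)
member 3 (1-3): L=2.7790, (cx,cy)=(1.0000,-0.0025)
member 4 (2-3): L=2.9730, (cx,cy)=(0.4733,0.8809)
solve A·x = −loads:
  F[0-1] = +5604.1914 N (tension)
  F[0-2] = +1745.2365 N (tension)
  F[1-2] = -7983.8911 N (compression)
  F[1-3] = +4984.3174 N (tension)
  F[2-3] = -4124.3782 N (compression)
  Rx@0 = -3945.4900 N
  Ry@0 = -5154.2066 N
  Ry@2 = +10709.5466 N

4984.317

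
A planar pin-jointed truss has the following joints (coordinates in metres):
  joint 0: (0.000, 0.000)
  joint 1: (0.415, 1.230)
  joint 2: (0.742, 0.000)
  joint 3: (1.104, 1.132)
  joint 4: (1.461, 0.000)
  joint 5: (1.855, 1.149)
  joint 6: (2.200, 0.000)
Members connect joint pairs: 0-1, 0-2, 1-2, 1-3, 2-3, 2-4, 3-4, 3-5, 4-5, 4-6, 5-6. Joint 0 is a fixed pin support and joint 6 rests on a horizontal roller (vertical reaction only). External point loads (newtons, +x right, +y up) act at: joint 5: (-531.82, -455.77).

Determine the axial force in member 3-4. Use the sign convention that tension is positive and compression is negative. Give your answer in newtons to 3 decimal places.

N=7 nodes, M=11 members, R=3 reactions → 2N=14, M+R=14
member 0 (0-1): L=1.2981, (cx,cy)=(0.3197,0.9475)
member 1 (0-2): L=0.7420, (cx,cy)=(1.0000,0.0000)
member 2 (1-2): L=1.2727, (cx,cy)=(0.2569,-0.9664)
member 3 (1-3): L=0.6959, (cx,cy)=(0.9900,-0.1408)
member 4 (2-3): L=1.1885, (cx,cy)=(0.3046,0.9525)
member 5 (2-4): L=0.7190, (cx,cy)=(1.0000,0.0000)
member 6 (3-4): L=1.1870, (cx,cy)=(0.3008,-0.9537)
member 7 (3-5): L=0.7512, (cx,cy)=(0.9997,0.0226)
member 8 (4-5): L=1.2147, (cx,cy)=(0.3244,0.9459)
member 9 (4-6): L=0.7390, (cx,cy)=(1.0000,0.0000)
member 10 (5-6): L=1.1997, (cx,cy)=(0.2876,-0.9578)
solve A·x = −loads:
  F[0-1] = -368.5701 N (compression)
  F[0-2] = -413.9910 N (compression)
  F[1-2] = +393.5832 N (tension)
  F[1-3] = -221.1557 N (compression)
  F[2-3] = -399.3466 N (compression)
  F[2-4] = -191.2300 N (compression)
  F[3-4] = +355.5610 N (tension)
  F[3-5] = -447.6461 N (compression)
  F[4-5] = -358.4800 N (compression)
  F[4-6] = +31.9904 N (tension)
  F[5-6] = -111.2410 N (compression)
  Rx@0 = +531.8200 N
  Ry@0 = +349.2281 N
  Ry@6 = +106.5419 N

355.561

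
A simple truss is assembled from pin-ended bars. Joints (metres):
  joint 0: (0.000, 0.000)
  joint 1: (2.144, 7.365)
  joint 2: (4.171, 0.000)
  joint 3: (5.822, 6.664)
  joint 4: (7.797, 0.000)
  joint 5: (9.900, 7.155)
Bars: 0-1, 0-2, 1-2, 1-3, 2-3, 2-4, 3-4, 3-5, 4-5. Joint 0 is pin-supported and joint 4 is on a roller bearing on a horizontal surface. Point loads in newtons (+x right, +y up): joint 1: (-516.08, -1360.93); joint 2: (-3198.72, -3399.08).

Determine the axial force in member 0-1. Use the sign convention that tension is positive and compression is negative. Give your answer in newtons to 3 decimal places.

N=6 nodes, M=9 members, R=3 reactions → 2N=12, M+R=12
member 0 (0-1): L=7.6707, (cx,cy)=(0.2795,0.9601)
member 1 (0-2): L=4.1710, (cx,cy)=(1.0000,0.0000)
member 2 (1-2): L=7.6388, (cx,cy)=(0.2654,-0.9642)
member 3 (1-3): L=3.7442, (cx,cy)=(0.9823,-0.1872)
member 4 (2-3): L=6.8655, (cx,cy)=(0.2405,0.9707)
member 5 (2-4): L=3.6260, (cx,cy)=(1.0000,0.0000)
member 6 (3-4): L=6.9505, (cx,cy)=(0.2842,-0.9588)
member 7 (3-5): L=4.1075, (cx,cy)=(0.9928,0.1195)
member 8 (4-5): L=7.4577, (cx,cy)=(0.2820,0.9594)
solve A·x = −loads:
  F[0-1] = -3181.7456 N (compression)
  F[0-2] = -2825.4882 N (compression)
  F[1-2] = +1932.1215 N (tension)
  F[1-3] = -901.8758 N (compression)
  F[2-3] = +1582.6675 N (tension)
  F[2-4] = +505.3305 N (tension)
  F[3-4] = -1778.3809 N (compression)
  F[3-5] = -0.0000 N (tension)
  F[4-5] = +0.0000 N (tension)
  Rx@0 = +3714.8000 N
  Ry@0 = +3054.9353 N
  Ry@4 = +1705.0747 N

-3181.746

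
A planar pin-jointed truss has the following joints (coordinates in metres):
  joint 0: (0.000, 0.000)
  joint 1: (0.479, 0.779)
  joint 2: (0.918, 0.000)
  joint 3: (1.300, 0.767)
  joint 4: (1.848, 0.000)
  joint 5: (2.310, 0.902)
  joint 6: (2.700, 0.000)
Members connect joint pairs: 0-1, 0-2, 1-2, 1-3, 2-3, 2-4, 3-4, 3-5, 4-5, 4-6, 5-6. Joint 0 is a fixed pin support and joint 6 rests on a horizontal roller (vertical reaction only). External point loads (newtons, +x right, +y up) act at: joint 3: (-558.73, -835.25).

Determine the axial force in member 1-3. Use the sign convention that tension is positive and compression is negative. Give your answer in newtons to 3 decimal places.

N=7 nodes, M=11 members, R=3 reactions → 2N=14, M+R=14
member 0 (0-1): L=0.9145, (cx,cy)=(0.5238,0.8518)
member 1 (0-2): L=0.9180, (cx,cy)=(1.0000,0.0000)
member 2 (1-2): L=0.8942, (cx,cy)=(0.4910,-0.8712)
member 3 (1-3): L=0.8211, (cx,cy)=(0.9999,-0.0146)
member 4 (2-3): L=0.8569, (cx,cy)=(0.4458,0.8951)
member 5 (2-4): L=0.9300, (cx,cy)=(1.0000,0.0000)
member 6 (3-4): L=0.9427, (cx,cy)=(0.5813,-0.8137)
member 7 (3-5): L=1.0190, (cx,cy)=(0.9912,0.1325)
member 8 (4-5): L=1.0134, (cx,cy)=(0.4559,0.8900)
member 9 (4-6): L=0.8520, (cx,cy)=(1.0000,0.0000)
member 10 (5-6): L=0.9827, (cx,cy)=(0.3969,-0.9179)
solve A·x = −loads:
  F[0-1] = -694.7421 N (compression)
  F[0-2] = -194.8294 N (compression)
  F[1-2] = +691.1163 N (tension)
  F[1-3] = -703.2802 N (compression)
  F[2-3] = -672.6331 N (compression)
  F[2-4] = +444.3434 N (tension)
  F[3-4] = -339.7362 N (compression)
  F[3-5] = -249.0369 N (compression)
  F[4-5] = +310.5808 N (tension)
  F[4-6] = +105.2553 N (tension)
  F[5-6] = -265.2171 N (compression)
  Rx@0 = +558.7300 N
  Ry@0 = +591.8133 N
  Ry@6 = +243.4367 N

-703.280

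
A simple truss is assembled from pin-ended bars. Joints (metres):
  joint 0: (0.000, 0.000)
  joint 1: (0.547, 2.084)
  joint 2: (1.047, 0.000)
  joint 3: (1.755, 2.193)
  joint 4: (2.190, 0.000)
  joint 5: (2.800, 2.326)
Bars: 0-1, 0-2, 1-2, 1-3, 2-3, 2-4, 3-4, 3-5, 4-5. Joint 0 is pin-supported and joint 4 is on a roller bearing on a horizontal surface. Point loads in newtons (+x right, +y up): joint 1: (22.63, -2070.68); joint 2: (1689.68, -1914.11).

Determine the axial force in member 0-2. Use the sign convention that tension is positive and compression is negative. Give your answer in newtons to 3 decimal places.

2376.625

N=6 nodes, M=9 members, R=3 reactions → 2N=12, M+R=12
member 0 (0-1): L=2.1546, (cx,cy)=(0.2539,0.9672)
member 1 (0-2): L=1.0470, (cx,cy)=(1.0000,0.0000)
member 2 (1-2): L=2.1431, (cx,cy)=(0.2333,-0.9724)
member 3 (1-3): L=1.2129, (cx,cy)=(0.9960,0.0899)
member 4 (2-3): L=2.3045, (cx,cy)=(0.3072,0.9516)
member 5 (2-4): L=1.1430, (cx,cy)=(1.0000,0.0000)
member 6 (3-4): L=2.2357, (cx,cy)=(0.1946,-0.9809)
member 7 (3-5): L=1.0534, (cx,cy)=(0.9920,0.1263)
member 8 (4-5): L=2.4047, (cx,cy)=(0.2537,0.9673)
solve A·x = −loads:
  F[0-1] = -2616.6876 N (compression)
  F[0-2] = +2376.6253 N (tension)
  F[1-2] = +400.9157 N (tension)
  F[1-3] = -783.6507 N (compression)
  F[2-3] = +1601.7254 N (tension)
  F[2-4] = +288.3802 N (tension)
  F[3-4] = -1482.1592 N (compression)
  F[3-5] = -0.0000 N (compression)
  F[4-5] = -0.0000 N (compression)
  Rx@0 = -1712.3100 N
  Ry@0 = +2530.9562 N
  Ry@4 = +1453.8338 N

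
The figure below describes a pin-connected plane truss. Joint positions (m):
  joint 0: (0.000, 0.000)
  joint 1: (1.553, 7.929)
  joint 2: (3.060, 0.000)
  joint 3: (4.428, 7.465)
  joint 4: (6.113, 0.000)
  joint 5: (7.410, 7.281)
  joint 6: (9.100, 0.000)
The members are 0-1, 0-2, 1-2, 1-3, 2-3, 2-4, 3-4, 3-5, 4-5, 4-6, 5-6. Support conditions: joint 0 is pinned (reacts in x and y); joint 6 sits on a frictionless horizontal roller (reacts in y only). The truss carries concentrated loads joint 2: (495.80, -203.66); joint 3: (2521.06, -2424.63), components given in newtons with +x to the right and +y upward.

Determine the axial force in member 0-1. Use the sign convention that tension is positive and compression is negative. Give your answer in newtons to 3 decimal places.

701.177

N=7 nodes, M=11 members, R=3 reactions → 2N=14, M+R=14
member 0 (0-1): L=8.0797, (cx,cy)=(0.1922,0.9814)
member 1 (0-2): L=3.0600, (cx,cy)=(1.0000,0.0000)
member 2 (1-2): L=8.0709, (cx,cy)=(0.1867,-0.9824)
member 3 (1-3): L=2.9122, (cx,cy)=(0.9872,-0.1593)
member 4 (2-3): L=7.5893, (cx,cy)=(0.1803,0.9836)
member 5 (2-4): L=3.0530, (cx,cy)=(1.0000,0.0000)
member 6 (3-4): L=7.6528, (cx,cy)=(0.2202,-0.9755)
member 7 (3-5): L=2.9877, (cx,cy)=(0.9981,-0.0616)
member 8 (4-5): L=7.3956, (cx,cy)=(0.1754,0.9845)
member 9 (4-6): L=2.9870, (cx,cy)=(1.0000,0.0000)
member 10 (5-6): L=7.4746, (cx,cy)=(0.2261,-0.9741)
solve A·x = −loads:
  F[0-1] = +701.1772 N (tension)
  F[0-2] = +2882.0859 N (tension)
  F[1-2] = -745.4271 N (compression)
  F[1-3] = +277.5046 N (tension)
  F[2-3] = +951.5639 N (tension)
  F[2-4] = +2075.5776 N (tension)
  F[3-4] = -3314.7013 N (compression)
  F[3-5] = -1348.3039 N (compression)
  F[4-5] = +3284.2554 N (tension)
  F[4-6] = +769.7712 N (tension)
  F[5-6] = -3404.5570 N (compression)
  Rx@0 = -3016.8600 N
  Ry@0 = -688.1028 N
  Ry@6 = +3316.3928 N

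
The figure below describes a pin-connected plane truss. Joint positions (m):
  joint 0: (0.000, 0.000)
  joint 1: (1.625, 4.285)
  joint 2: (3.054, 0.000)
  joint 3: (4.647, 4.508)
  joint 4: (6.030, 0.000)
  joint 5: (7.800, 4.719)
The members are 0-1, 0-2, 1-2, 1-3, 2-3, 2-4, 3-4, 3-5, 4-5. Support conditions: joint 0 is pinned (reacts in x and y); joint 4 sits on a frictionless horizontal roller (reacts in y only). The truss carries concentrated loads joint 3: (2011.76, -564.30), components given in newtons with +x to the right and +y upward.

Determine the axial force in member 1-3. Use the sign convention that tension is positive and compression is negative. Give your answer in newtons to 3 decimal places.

958.744

N=6 nodes, M=9 members, R=3 reactions → 2N=12, M+R=12
member 0 (0-1): L=4.5828, (cx,cy)=(0.3546,0.9350)
member 1 (0-2): L=3.0540, (cx,cy)=(1.0000,0.0000)
member 2 (1-2): L=4.5170, (cx,cy)=(0.3164,-0.9486)
member 3 (1-3): L=3.0302, (cx,cy)=(0.9973,0.0736)
member 4 (2-3): L=4.7812, (cx,cy)=(0.3332,0.9429)
member 5 (2-4): L=2.9760, (cx,cy)=(1.0000,0.0000)
member 6 (3-4): L=4.7154, (cx,cy)=(0.2933,-0.9560)
member 7 (3-5): L=3.1601, (cx,cy)=(0.9978,0.0668)
member 8 (4-5): L=5.0400, (cx,cy)=(0.3512,0.9363)
solve A·x = −loads:
  F[0-1] = +1470.0806 N (tension)
  F[0-2] = +1490.4864 N (tension)
  F[1-2] = -1374.6034 N (compression)
  F[1-3] = +958.7437 N (tension)
  F[2-3] = +1383.0245 N (tension)
  F[2-4] = +594.8184 N (tension)
  F[3-4] = -2028.0485 N (compression)
  F[3-5] = +0.0000 N (tension)
  F[4-5] = +0.0000 N (tension)
  Rx@0 = -2011.7600 N
  Ry@0 = -1374.5584 N
  Ry@4 = +1938.8584 N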